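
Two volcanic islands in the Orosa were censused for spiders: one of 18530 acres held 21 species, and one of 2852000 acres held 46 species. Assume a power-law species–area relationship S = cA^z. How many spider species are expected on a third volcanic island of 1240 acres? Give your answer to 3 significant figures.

z = ln(46/21) / ln(2852000/18530) = 0.7841 / 5.0364 = 0.1557
c = 21 / 18530^0.1557 = 21 / 4.618 = 4.547
S₃ = 4.547 × 1240^0.1557 = 4.547 × 3.031 ≈ 13.78

13.8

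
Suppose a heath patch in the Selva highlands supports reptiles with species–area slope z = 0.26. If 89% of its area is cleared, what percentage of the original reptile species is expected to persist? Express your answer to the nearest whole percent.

S_new/S_old = (A_new/A_old)^z = 0.11^0.26
= exp(0.26 × ln 0.11) = exp(0.26 × -2.2073) = exp(-0.5739) ≈ 0.5633

56%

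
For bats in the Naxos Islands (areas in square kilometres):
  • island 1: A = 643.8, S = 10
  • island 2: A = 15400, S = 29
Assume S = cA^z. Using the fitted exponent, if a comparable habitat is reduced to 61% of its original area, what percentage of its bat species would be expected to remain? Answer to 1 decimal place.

84.7%

z = ln(29/10) / ln(15400/643.8) = 1.0647 / 3.1747 = 0.3354
S_new/S_old = (A_new/A_old)^z = 0.61^0.3354 = exp(0.3354 × -0.4943) = 0.8472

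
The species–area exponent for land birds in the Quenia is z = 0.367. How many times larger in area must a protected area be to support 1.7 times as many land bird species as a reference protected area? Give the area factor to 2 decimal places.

(A₂/A₁)^0.367 = 1.7, so A₂/A₁ = 1.7^(1/0.367) = 1.7^2.725
ln(A₂/A₁) = ln 1.7 / 0.367 = 0.5306 / 0.367 = 1.4459
A₂/A₁ = e^1.4459 ≈ 4.245

4.25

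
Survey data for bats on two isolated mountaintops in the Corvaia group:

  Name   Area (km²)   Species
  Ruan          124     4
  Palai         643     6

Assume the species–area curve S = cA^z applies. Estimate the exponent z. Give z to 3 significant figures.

Taking logs: ln S = ln c + z ln A, so z = (ln S₂ − ln S₁)/(ln A₂ − ln A₁).
z = ln(6/4) / ln(643/124) = ln(1.5) / ln(5.185) = 0.4055 / 1.6459 = 0.2464

0.246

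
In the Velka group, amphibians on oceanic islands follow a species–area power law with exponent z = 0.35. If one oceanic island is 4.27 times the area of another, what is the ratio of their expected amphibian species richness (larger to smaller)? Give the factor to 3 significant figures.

1.66

S₂/S₁ = (A₂/A₁)^z = 4.27^0.35
ln(S₂/S₁) = 0.35 × ln 4.27 = 0.35 × 1.4516 = 0.5081
S₂/S₁ = e^0.5081 ≈ 1.662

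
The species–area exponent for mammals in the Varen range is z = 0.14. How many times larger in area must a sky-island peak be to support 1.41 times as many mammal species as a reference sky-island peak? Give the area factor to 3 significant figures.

(A₂/A₁)^0.14 = 1.41, so A₂/A₁ = 1.41^(1/0.14) = 1.41^7.143
ln(A₂/A₁) = ln 1.41 / 0.14 = 0.3436 / 0.14 = 2.4542
A₂/A₁ = e^2.4542 ≈ 11.64

11.6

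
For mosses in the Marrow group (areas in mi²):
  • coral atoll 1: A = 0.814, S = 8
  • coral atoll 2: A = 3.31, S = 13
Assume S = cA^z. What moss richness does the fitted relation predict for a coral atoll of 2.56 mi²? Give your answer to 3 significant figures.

11.9

z = ln(13/8) / ln(3.31/0.814) = 0.4855 / 1.4027 = 0.3461
c = 8 / 0.814^0.3461 = 8 / 0.9312 = 8.591
S₃ = 8.591 × 2.56^0.3461 = 8.591 × 1.385 ≈ 11.89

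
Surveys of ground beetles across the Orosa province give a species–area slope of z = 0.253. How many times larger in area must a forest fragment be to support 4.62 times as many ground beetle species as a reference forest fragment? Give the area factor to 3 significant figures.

424

(A₂/A₁)^0.253 = 4.62, so A₂/A₁ = 4.62^(1/0.253) = 4.62^3.953
ln(A₂/A₁) = ln 4.62 / 0.253 = 1.5304 / 0.253 = 6.0490
A₂/A₁ = e^6.0490 ≈ 423.7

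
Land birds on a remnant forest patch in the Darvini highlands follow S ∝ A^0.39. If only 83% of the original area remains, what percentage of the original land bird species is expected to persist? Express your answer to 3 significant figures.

S_new/S_old = (A_new/A_old)^z = 0.83^0.39
= exp(0.39 × ln 0.83) = exp(0.39 × -0.1863) = exp(-0.0727) ≈ 0.9299

93.0%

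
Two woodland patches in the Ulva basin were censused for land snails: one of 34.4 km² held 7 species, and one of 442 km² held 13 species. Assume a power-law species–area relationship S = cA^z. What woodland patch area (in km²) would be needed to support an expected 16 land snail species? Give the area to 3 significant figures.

1040 km²

z = ln(13/7) / ln(442/34.4) = 0.6190 / 2.5533 = 0.2425
c = 7 / 34.4^0.2425 = 7 / 2.358 = 2.969
A = (16/2.969)^(1/0.2425) ⇒ ln A = ln(5.39)/0.2425 = 6.9477
A = e^6.9477 ≈ 1041 km²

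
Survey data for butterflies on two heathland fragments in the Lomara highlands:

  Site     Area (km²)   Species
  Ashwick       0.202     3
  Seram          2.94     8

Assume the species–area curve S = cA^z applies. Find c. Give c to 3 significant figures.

z = ln(S₂/S₁) / ln(A₂/A₁) = ln(8/3) / ln(2.94/0.202) = 0.9808 / 2.6779 = 0.3663
c = S₁ / A₁^z = 3 / 0.202^0.3663 = 3 / 0.5566 = 5.39

5.39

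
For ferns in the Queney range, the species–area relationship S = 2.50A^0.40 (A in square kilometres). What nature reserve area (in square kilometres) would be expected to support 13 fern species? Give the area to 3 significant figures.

61.7 square kilometres

13 = 2.5 × A^0.4  ⇒  A^0.4 = 13/2.5 = 5.2
ln A = ln(5.2) / 0.4 = 1.6487 / 0.4 = 4.1216
A = e^4.1216 ≈ 61.66 square kilometres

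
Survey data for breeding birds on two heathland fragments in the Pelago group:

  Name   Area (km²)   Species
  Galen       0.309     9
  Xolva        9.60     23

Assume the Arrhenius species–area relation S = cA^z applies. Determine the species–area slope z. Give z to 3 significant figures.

0.273

Taking logs: ln S = ln c + z ln A, so z = (ln S₂ − ln S₁)/(ln A₂ − ln A₁).
z = ln(23/9) / ln(9.6/0.309) = ln(2.556) / ln(31.07) = 0.9383 / 3.4362 = 0.2731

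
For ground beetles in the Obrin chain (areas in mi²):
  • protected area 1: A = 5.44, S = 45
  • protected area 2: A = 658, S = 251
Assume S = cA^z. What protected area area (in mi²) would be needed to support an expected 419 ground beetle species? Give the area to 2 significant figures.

2700 mi²

z = ln(251/45) / ln(658/5.44) = 1.7188 / 4.7954 = 0.3584
c = 45 / 5.44^0.3584 = 45 / 1.835 = 24.52
A = (419/24.52)^(1/0.3584) ⇒ ln A = ln(17.09)/0.3584 = 7.9189
A = e^7.9189 ≈ 2749 mi²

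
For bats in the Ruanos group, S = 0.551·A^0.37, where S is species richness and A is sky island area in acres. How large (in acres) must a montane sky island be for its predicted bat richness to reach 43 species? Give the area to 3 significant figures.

43 = 0.551 × A^0.37  ⇒  A^0.37 = 43/0.551 = 78.04
ln A = ln(78.04) / 0.37 = 4.3572 / 0.37 = 11.7763
A = e^11.7763 ≈ 130128 acres

130000 acres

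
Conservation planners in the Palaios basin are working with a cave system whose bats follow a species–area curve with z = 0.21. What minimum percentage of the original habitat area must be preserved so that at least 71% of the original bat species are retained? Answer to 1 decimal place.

Need (A_new/A_old)^0.21 = 0.71, so A_new/A_old = 0.71^(1/0.21) = 0.71^4.762
ln(A_new/A_old) = ln 0.71 / 0.21 = -0.3425 / 0.21 = -1.6309
A_new/A_old = e^-1.6309 ≈ 0.1958

19.6%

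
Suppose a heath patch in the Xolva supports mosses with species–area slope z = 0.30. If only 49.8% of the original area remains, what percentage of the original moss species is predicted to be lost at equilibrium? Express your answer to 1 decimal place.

18.9%

S_new/S_old = (A_new/A_old)^z = 0.498^0.3
= exp(0.3 × ln 0.498) = exp(0.3 × -0.6972) = exp(-0.2091) ≈ 0.8113
Fraction lost = 1 − 0.8113 = 0.1887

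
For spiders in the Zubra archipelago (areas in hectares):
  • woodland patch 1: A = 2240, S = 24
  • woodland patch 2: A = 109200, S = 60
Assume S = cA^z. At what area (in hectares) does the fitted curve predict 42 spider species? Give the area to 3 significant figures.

z = ln(60/24) / ln(109200/2240) = 0.9163 / 3.8867 = 0.2357
c = 24 / 2240^0.2357 = 24 / 6.163 = 3.894
A = (42/3.894)^(1/0.2357) ⇒ ln A = ln(10.79)/0.2357 = 10.0880
A = e^10.0880 ≈ 24053 hectares

24100 hectares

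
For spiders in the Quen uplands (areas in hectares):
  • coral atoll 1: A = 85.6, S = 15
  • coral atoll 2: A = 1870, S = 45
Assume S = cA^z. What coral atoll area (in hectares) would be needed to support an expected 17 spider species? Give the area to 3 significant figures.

122 hectares

z = ln(45/15) / ln(1870/85.6) = 1.0986 / 3.0840 = 0.3562
c = 15 / 85.6^0.3562 = 15 / 4.88 = 3.074
A = (17/3.074)^(1/0.3562) ⇒ ln A = ln(5.53)/0.3562 = 4.8010
A = e^4.8010 ≈ 121.6 hectares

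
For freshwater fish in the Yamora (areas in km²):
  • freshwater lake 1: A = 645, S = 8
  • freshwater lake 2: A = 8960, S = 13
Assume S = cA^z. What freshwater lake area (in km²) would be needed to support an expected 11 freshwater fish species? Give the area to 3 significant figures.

3620 km²

z = ln(13/8) / ln(8960/645) = 0.4855 / 2.6313 = 0.1845
c = 8 / 645^0.1845 = 8 / 3.299 = 2.425
A = (11/2.425)^(1/0.1845) ⇒ ln A = ln(4.536)/0.1845 = 8.1952
A = e^8.1952 ≈ 3623 km²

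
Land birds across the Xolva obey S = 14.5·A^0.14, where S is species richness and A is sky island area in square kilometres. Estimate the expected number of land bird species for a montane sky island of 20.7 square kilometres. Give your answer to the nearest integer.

22

S = 14.5 × 20.7^0.14 = 14.5 × 1.528 ≈ 22.16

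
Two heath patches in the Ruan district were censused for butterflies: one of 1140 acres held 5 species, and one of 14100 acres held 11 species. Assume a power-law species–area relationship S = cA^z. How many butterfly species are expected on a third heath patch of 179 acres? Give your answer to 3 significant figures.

z = ln(11/5) / ln(14100/1140) = 0.7885 / 2.5151 = 0.3135
c = 5 / 1140^0.3135 = 5 / 9.084 = 0.5504
S₃ = 0.5504 × 179^0.3135 = 0.5504 × 5.084 ≈ 2.798

2.80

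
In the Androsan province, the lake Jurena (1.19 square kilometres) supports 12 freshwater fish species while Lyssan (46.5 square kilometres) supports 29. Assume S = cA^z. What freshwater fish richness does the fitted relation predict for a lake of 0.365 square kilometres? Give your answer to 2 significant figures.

z = ln(29/12) / ln(46.5/1.19) = 0.8824 / 3.6655 = 0.2407
c = 12 / 1.19^0.2407 = 12 / 1.043 = 11.51
S₃ = 11.51 × 0.365^0.2407 = 11.51 × 0.7846 ≈ 9.029

9.0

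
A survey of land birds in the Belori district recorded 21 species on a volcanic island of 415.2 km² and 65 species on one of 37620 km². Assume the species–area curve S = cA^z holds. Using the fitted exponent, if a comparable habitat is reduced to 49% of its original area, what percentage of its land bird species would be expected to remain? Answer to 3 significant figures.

z = ln(65/21) / ln(37620/415.2) = 1.1299 / 4.5065 = 0.2507
S_new/S_old = (A_new/A_old)^z = 0.49^0.2507 = exp(0.2507 × -0.7133) = 0.8362

83.6%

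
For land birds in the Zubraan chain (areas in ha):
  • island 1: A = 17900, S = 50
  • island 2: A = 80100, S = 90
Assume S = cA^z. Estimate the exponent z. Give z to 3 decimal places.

Taking logs: ln S = ln c + z ln A, so z = (ln S₂ − ln S₁)/(ln A₂ − ln A₁).
z = ln(90/50) / ln(80100/17900) = ln(1.8) / ln(4.475) = 0.5878 / 1.4985 = 0.3923

0.392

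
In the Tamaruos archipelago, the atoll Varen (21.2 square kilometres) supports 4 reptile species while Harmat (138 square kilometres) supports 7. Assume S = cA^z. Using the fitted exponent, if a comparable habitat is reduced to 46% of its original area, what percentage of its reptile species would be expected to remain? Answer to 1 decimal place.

z = ln(7/4) / ln(138/21.2) = 0.5596 / 1.8733 = 0.2987
S_new/S_old = (A_new/A_old)^z = 0.46^0.2987 = exp(0.2987 × -0.7765) = 0.793

79.3%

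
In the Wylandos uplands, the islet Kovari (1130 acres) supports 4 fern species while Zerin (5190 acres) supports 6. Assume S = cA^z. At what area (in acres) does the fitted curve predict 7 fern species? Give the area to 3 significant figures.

z = ln(6/4) / ln(5190/1130) = 0.4055 / 1.5245 = 0.2660
c = 4 / 1130^0.2660 = 4 / 6.486 = 0.6167
A = (7/0.6167)^(1/0.2660) ⇒ ln A = ln(11.35)/0.2660 = 9.1341
A = e^9.1341 ≈ 9266 acres

9270 acres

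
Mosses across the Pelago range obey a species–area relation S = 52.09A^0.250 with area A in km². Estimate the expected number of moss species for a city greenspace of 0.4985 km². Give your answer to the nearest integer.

44 species

S = 52.09 × 0.4985^0.25 = 52.09 × 0.8403 ≈ 43.77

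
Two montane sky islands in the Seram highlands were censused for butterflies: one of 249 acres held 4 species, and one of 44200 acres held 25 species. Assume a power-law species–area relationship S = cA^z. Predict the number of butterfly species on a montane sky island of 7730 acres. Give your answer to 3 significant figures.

z = ln(25/4) / ln(44200/249) = 1.8326 / 5.1790 = 0.3538
c = 4 / 249^0.3538 = 4 / 7.045 = 0.5678
S₃ = 0.5678 × 7730^0.3538 = 0.5678 × 23.76 ≈ 13.49

13.5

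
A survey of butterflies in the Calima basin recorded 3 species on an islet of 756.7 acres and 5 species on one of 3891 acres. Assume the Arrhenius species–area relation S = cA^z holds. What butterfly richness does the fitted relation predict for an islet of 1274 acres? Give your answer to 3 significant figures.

3.53

z = ln(5/3) / ln(3891/756.7) = 0.5108 / 1.6375 = 0.3120
c = 3 / 756.7^0.3120 = 3 / 7.909 = 0.3793
S₃ = 0.3793 × 1274^0.3120 = 0.3793 × 9.305 ≈ 3.529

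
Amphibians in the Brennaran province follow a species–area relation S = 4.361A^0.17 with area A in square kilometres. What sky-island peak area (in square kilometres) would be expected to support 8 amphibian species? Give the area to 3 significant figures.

35.5 square kilometres

8 = 4.361 × A^0.17  ⇒  A^0.17 = 8/4.361 = 1.834
ln A = ln(1.834) / 0.17 = 0.6067 / 0.17 = 3.5691
A = e^3.5691 ≈ 35.48 square kilometres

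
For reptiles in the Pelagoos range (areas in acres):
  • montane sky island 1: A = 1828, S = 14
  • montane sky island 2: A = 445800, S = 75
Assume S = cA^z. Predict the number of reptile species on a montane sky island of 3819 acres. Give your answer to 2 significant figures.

18

z = ln(75/14) / ln(445800/1828) = 1.6784 / 5.4966 = 0.3054
c = 14 / 1828^0.3054 = 14 / 9.91 = 1.413
S₃ = 1.413 × 3819^0.3054 = 1.413 × 12.41 ≈ 17.53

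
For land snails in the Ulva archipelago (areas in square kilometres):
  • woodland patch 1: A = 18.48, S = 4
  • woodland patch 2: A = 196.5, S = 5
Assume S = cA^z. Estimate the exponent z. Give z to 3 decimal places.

0.094

Taking logs: ln S = ln c + z ln A, so z = (ln S₂ − ln S₁)/(ln A₂ − ln A₁).
z = ln(5/4) / ln(196.5/18.48) = ln(1.25) / ln(10.63) = 0.2231 / 2.3640 = 0.0944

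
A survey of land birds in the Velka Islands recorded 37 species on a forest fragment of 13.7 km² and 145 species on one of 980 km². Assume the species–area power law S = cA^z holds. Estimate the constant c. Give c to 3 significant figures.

16.0

z = ln(S₂/S₁) / ln(A₂/A₁) = ln(145/37) / ln(980/13.7) = 1.3658 / 4.2702 = 0.3199
c = S₁ / A₁^z = 37 / 13.7^0.3199 = 37 / 2.31 = 16.02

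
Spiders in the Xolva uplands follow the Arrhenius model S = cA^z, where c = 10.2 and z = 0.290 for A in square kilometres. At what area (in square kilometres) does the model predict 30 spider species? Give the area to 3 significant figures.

41.3 square kilometres

30 = 10.2 × A^0.29  ⇒  A^0.29 = 30/10.2 = 2.941
ln A = ln(2.941) / 0.29 = 1.0788 / 0.29 = 3.7200
A = e^3.7200 ≈ 41.27 square kilometres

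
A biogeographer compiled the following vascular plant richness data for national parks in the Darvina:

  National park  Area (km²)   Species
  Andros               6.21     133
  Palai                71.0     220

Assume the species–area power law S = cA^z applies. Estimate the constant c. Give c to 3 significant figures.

z = ln(S₂/S₁) / ln(A₂/A₁) = ln(220/133) / ln(71/6.21) = 0.5033 / 2.4365 = 0.2066
c = S₁ / A₁^z = 133 / 6.21^0.2066 = 133 / 1.458 = 91.21

91.2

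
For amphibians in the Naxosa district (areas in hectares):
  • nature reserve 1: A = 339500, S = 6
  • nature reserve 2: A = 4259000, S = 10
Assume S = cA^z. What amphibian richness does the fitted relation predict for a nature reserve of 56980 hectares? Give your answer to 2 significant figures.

4.2

z = ln(10/6) / ln(4259000/339500) = 0.5108 / 2.5293 = 0.2020
c = 6 / 339500^0.2020 = 6 / 13.09 = 0.4583
S₃ = 0.4583 × 56980^0.2020 = 0.4583 × 9.13 ≈ 4.184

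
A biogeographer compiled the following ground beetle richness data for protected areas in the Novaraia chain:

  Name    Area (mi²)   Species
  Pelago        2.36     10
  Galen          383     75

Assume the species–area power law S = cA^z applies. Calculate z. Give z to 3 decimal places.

0.396

Taking logs: ln S = ln c + z ln A, so z = (ln S₂ − ln S₁)/(ln A₂ − ln A₁).
z = ln(75/10) / ln(383/2.36) = ln(7.5) / ln(162.3) = 2.0149 / 5.0894 = 0.3959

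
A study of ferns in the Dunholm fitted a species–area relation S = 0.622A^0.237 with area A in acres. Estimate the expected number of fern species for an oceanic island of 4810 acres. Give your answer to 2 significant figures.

4.6

S = 0.622 × 4810^0.237 = 0.622 × 7.459 ≈ 4.639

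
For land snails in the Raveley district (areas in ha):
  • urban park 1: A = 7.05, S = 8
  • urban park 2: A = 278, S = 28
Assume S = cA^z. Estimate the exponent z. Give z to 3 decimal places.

Taking logs: ln S = ln c + z ln A, so z = (ln S₂ − ln S₁)/(ln A₂ − ln A₁).
z = ln(28/8) / ln(278/7.05) = ln(3.5) / ln(39.43) = 1.2528 / 3.6746 = 0.3409

0.341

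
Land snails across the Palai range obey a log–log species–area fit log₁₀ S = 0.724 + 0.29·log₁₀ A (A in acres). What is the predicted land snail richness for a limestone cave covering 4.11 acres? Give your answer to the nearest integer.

S = 5.297 × 4.11^0.29 = 5.297 × 1.507 ≈ 7.98

8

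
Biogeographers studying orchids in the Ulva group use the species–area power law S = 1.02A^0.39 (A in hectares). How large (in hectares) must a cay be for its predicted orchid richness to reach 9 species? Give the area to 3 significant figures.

266 hectares

9 = 1.02 × A^0.39  ⇒  A^0.39 = 9/1.02 = 8.824
ln A = ln(8.824) / 0.39 = 2.1774 / 0.39 = 5.5831
A = e^5.5831 ≈ 265.9 hectares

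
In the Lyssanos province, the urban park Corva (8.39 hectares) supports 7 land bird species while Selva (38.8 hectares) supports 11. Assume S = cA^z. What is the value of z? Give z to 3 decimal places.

Taking logs: ln S = ln c + z ln A, so z = (ln S₂ − ln S₁)/(ln A₂ − ln A₁).
z = ln(11/7) / ln(38.8/8.39) = ln(1.571) / ln(4.625) = 0.4520 / 1.5314 = 0.2951

0.295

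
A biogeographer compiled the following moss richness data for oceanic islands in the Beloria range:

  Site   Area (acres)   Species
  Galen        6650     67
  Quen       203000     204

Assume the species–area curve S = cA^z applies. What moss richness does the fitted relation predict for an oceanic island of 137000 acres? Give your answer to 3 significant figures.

179

z = ln(204/67) / ln(203000/6650) = 1.1134 / 3.4186 = 0.3257
c = 67 / 6650^0.3257 = 67 / 17.58 = 3.811
S₃ = 3.811 × 137000^0.3257 = 3.811 × 47.1 ≈ 179.5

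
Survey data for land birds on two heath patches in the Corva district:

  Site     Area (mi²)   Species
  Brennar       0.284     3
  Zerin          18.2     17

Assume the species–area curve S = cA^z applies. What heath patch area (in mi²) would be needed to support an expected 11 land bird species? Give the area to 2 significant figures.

6.4 mi²

z = ln(17/3) / ln(18.2/0.284) = 1.7346 / 4.1602 = 0.4170
c = 3 / 0.284^0.4170 = 3 / 0.5916 = 5.071
A = (11/5.071)^(1/0.4170) ⇒ ln A = ln(2.169)/0.4170 = 1.8574
A = e^1.8574 ≈ 6.407 mi²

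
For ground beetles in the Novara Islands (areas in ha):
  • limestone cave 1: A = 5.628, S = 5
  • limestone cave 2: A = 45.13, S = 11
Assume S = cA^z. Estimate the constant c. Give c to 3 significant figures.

z = ln(S₂/S₁) / ln(A₂/A₁) = ln(11/5) / ln(45.13/5.628) = 0.7885 / 2.0818 = 0.3787
c = S₁ / A₁^z = 5 / 5.628^0.3787 = 5 / 1.924 = 2.599

2.60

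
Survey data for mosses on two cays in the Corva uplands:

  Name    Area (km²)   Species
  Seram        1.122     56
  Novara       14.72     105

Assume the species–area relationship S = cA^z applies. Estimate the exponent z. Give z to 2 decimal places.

Taking logs: ln S = ln c + z ln A, so z = (ln S₂ − ln S₁)/(ln A₂ − ln A₁).
z = ln(105/56) / ln(14.72/1.122) = ln(1.875) / ln(13.12) = 0.6286 / 2.5741 = 0.2442

0.24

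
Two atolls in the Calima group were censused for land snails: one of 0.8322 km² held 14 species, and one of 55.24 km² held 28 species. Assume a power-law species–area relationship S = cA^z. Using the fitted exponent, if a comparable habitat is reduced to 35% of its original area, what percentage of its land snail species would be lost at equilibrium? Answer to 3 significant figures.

z = ln(28/14) / ln(55.24/0.8322) = 0.6931 / 4.1954 = 0.1652
S_new/S_old = (A_new/A_old)^z = 0.35^0.1652 = exp(0.1652 × -1.0498) = 0.8408
Fraction lost = 1 − 0.8408 = 0.1592

15.9%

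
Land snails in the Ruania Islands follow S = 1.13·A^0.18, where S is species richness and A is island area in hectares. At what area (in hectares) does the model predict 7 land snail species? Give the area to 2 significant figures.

7 = 1.13 × A^0.18  ⇒  A^0.18 = 7/1.13 = 6.195
ln A = ln(6.195) / 0.18 = 1.8237 / 0.18 = 10.1316
A = e^10.1316 ≈ 25125 hectares

25000 hectares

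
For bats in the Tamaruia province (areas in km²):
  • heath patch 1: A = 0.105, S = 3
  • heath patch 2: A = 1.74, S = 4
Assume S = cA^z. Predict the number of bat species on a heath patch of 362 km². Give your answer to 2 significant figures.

6.9

z = ln(4/3) / ln(1.74/0.105) = 0.2877 / 2.8077 = 0.1025
c = 3 / 0.105^0.1025 = 3 / 0.7938 = 3.779
S₃ = 3.779 × 362^0.1025 = 3.779 × 1.829 ≈ 6.912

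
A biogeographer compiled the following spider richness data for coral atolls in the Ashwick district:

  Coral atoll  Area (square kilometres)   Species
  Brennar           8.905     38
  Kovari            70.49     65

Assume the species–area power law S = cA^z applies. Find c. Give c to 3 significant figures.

z = ln(S₂/S₁) / ln(A₂/A₁) = ln(65/38) / ln(70.49/8.905) = 0.5368 / 2.0689 = 0.2595
c = S₁ / A₁^z = 38 / 8.905^0.2595 = 38 / 1.764 = 21.55

21.5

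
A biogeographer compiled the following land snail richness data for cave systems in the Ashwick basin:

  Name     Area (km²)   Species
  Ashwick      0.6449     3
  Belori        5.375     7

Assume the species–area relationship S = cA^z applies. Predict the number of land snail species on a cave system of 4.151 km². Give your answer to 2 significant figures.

z = ln(7/3) / ln(5.375/0.6449) = 0.8473 / 2.1204 = 0.3996
c = 3 / 0.6449^0.3996 = 3 / 0.8392 = 3.575
S₃ = 3.575 × 4.151^0.3996 = 3.575 × 1.766 ≈ 6.313

6.3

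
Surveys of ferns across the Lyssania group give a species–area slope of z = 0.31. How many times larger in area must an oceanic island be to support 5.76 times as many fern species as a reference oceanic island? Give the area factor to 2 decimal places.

283.78

(A₂/A₁)^0.31 = 5.76, so A₂/A₁ = 5.76^(1/0.31) = 5.76^3.226
ln(A₂/A₁) = ln 5.76 / 0.31 = 1.7509 / 0.31 = 5.6482
A₂/A₁ = e^5.6482 ≈ 283.8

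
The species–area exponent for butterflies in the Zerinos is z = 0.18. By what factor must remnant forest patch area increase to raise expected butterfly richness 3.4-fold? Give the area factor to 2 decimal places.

(A₂/A₁)^0.18 = 3.4, so A₂/A₁ = 3.4^(1/0.18) = 3.4^5.556
ln(A₂/A₁) = ln 3.4 / 0.18 = 1.2238 / 0.18 = 6.7988
A₂/A₁ = e^6.7988 ≈ 896.7

896.73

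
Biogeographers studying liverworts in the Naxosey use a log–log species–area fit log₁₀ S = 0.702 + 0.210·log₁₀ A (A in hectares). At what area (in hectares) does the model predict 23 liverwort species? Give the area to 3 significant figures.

23 = 5.035 × A^0.21  ⇒  A^0.21 = 23/5.035 = 4.568
ln A = ln(4.568) / 0.21 = 1.5191 / 0.21 = 7.2337
A = e^7.2337 ≈ 1385 hectares

1390 hectares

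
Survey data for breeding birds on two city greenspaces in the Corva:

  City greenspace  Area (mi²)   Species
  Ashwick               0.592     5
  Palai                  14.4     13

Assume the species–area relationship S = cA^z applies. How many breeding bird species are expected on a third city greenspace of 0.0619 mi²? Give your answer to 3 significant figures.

2.54

z = ln(13/5) / ln(14.4/0.592) = 0.9555 / 3.1915 = 0.2994
c = 5 / 0.592^0.2994 = 5 / 0.8547 = 5.85
S₃ = 5.85 × 0.0619^0.2994 = 5.85 × 0.4347 ≈ 2.543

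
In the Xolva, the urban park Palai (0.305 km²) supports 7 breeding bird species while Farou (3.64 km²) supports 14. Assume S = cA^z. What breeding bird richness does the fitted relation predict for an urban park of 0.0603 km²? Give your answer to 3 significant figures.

z = ln(14/7) / ln(3.64/0.305) = 0.6931 / 2.4794 = 0.2796
c = 7 / 0.305^0.2796 = 7 / 0.7175 = 9.756
S₃ = 9.756 × 0.0603^0.2796 = 9.756 × 0.4561 ≈ 4.449

4.45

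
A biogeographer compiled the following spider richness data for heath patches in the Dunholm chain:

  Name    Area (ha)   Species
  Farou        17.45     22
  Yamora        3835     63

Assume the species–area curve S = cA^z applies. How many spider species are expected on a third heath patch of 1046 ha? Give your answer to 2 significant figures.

z = ln(63/22) / ln(3835/17.45) = 1.0521 / 5.3926 = 0.1951
c = 22 / 17.45^0.1951 = 22 / 1.747 = 12.59
S₃ = 12.59 × 1046^0.1951 = 12.59 × 3.882 ≈ 48.89

49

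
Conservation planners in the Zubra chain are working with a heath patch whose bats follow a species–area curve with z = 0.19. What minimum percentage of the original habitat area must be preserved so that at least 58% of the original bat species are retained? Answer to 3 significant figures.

Need (A_new/A_old)^0.19 = 0.58, so A_new/A_old = 0.58^(1/0.19) = 0.58^5.263
ln(A_new/A_old) = ln 0.58 / 0.19 = -0.5447 / 0.19 = -2.8670
A_new/A_old = e^-2.8670 ≈ 0.05687

5.69%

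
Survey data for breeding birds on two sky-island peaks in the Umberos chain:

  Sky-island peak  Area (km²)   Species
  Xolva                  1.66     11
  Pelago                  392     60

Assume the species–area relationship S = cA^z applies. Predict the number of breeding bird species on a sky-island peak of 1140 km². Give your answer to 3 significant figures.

83.6

z = ln(60/11) / ln(392/1.66) = 1.6964 / 5.4644 = 0.3105
c = 11 / 1.66^0.3105 = 11 / 1.17 = 9.399
S₃ = 9.399 × 1140^0.3105 = 9.399 × 8.892 ≈ 83.58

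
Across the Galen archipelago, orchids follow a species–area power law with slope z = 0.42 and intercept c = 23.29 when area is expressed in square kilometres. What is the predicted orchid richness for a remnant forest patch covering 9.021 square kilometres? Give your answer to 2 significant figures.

S = 23.29 × 9.021^0.42 = 23.29 × 2.519 ≈ 58.66

59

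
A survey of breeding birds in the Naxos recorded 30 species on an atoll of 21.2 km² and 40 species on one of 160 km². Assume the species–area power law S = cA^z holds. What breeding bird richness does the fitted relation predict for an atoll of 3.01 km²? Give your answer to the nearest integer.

23

z = ln(40/30) / ln(160/21.2) = 0.2877 / 2.0212 = 0.1423
c = 30 / 21.2^0.1423 = 30 / 1.544 = 19.42
S₃ = 19.42 × 3.01^0.1423 = 19.42 × 1.17 ≈ 22.72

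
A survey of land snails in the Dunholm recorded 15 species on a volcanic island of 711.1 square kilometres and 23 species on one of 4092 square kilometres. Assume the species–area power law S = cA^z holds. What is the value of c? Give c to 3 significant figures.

3.02

z = ln(S₂/S₁) / ln(A₂/A₁) = ln(23/15) / ln(4092/711.1) = 0.4274 / 1.7500 = 0.2443
c = S₁ / A₁^z = 15 / 711.1^0.2443 = 15 / 4.973 = 3.016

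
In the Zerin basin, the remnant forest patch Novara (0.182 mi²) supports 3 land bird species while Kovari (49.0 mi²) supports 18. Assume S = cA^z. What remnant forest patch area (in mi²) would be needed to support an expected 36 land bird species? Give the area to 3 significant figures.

427 mi²

z = ln(18/3) / ln(49/0.182) = 1.7918 / 5.5956 = 0.3202
c = 3 / 0.182^0.3202 = 3 / 0.5795 = 5.177
A = (36/5.177)^(1/0.3202) ⇒ ln A = ln(6.954)/0.3202 = 6.0565
A = e^6.0565 ≈ 426.9 mi²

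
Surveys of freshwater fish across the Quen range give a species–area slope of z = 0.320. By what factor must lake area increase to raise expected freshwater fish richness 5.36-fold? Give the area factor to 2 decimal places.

189.95

(A₂/A₁)^0.32 = 5.36, so A₂/A₁ = 5.36^(1/0.32) = 5.36^3.125
ln(A₂/A₁) = ln 5.36 / 0.32 = 1.6790 / 0.32 = 5.2468
A₂/A₁ = e^5.2468 ≈ 190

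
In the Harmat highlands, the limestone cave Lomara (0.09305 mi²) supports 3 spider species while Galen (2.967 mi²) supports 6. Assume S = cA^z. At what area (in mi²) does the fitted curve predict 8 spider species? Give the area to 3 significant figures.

12.5 mi²

z = ln(6/3) / ln(2.967/0.09305) = 0.6931 / 3.4622 = 0.2002
c = 3 / 0.09305^0.2002 = 3 / 0.6216 = 4.826
A = (8/4.826)^(1/0.2002) ⇒ ln A = ln(1.658)/0.2002 = 2.5245
A = e^2.5245 ≈ 12.48 mi²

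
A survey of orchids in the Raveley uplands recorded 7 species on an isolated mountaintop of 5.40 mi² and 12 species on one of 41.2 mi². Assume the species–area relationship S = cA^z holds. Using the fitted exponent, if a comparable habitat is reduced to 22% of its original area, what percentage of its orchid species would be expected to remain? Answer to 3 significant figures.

66.9%

z = ln(12/7) / ln(41.2/5.4) = 0.5390 / 2.0320 = 0.2652
S_new/S_old = (A_new/A_old)^z = 0.22^0.2652 = exp(0.2652 × -1.5141) = 0.6692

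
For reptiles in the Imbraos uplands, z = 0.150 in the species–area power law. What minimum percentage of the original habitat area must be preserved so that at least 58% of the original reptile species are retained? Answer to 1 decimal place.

2.6%

Need (A_new/A_old)^0.15 = 0.58, so A_new/A_old = 0.58^(1/0.15) = 0.58^6.667
ln(A_new/A_old) = ln 0.58 / 0.15 = -0.5447 / 0.15 = -3.6315
A_new/A_old = e^-3.6315 ≈ 0.02648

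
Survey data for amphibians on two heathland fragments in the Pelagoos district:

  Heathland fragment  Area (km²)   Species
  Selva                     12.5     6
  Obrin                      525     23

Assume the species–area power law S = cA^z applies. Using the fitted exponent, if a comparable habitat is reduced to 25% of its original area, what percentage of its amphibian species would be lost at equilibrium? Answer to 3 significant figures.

z = ln(23/6) / ln(525/12.5) = 1.3437 / 3.7377 = 0.3595
S_new/S_old = (A_new/A_old)^z = 0.25^0.3595 = exp(0.3595 × -1.3863) = 0.6075
Fraction lost = 1 − 0.6075 = 0.3925

39.2%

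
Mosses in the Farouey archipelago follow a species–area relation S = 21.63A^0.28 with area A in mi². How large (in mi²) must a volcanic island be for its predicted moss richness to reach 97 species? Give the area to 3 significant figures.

213 mi²

97 = 21.63 × A^0.28  ⇒  A^0.28 = 97/21.63 = 4.485
ln A = ln(4.485) / 0.28 = 1.5006 / 0.28 = 5.3594
A = e^5.3594 ≈ 212.6 mi²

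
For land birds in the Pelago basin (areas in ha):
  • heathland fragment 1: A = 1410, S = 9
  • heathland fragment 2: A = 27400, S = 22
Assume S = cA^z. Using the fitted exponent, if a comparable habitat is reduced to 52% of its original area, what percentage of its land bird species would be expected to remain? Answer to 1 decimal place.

82.1%

z = ln(22/9) / ln(27400/1410) = 0.8938 / 2.9670 = 0.3013
S_new/S_old = (A_new/A_old)^z = 0.52^0.3013 = exp(0.3013 × -0.6539) = 0.8212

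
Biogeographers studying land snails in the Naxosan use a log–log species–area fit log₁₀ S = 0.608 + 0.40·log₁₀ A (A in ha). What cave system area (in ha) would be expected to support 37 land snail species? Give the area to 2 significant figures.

37 = 4.055 × A^0.4  ⇒  A^0.4 = 37/4.055 = 9.124
ln A = ln(9.124) / 0.4 = 2.2109 / 0.4 = 5.5274
A = e^5.5274 ≈ 251.5 ha

250 ha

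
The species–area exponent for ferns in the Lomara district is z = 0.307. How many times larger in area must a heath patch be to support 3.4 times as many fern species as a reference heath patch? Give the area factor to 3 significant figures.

53.9

(A₂/A₁)^0.307 = 3.4, so A₂/A₁ = 3.4^(1/0.307) = 3.4^3.257
ln(A₂/A₁) = ln 3.4 / 0.307 = 1.2238 / 0.307 = 3.9862
A₂/A₁ = e^3.9862 ≈ 53.85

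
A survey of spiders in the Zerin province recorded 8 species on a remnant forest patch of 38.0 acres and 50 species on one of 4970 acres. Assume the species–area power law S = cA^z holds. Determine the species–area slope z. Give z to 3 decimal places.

0.376

Taking logs: ln S = ln c + z ln A, so z = (ln S₂ − ln S₁)/(ln A₂ − ln A₁).
z = ln(50/8) / ln(4970/38) = ln(6.25) / ln(130.8) = 1.8326 / 4.8736 = 0.3760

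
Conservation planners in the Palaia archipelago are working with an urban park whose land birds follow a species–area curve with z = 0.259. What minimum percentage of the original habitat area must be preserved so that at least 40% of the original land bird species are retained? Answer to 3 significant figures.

2.91%

Need (A_new/A_old)^0.259 = 0.4, so A_new/A_old = 0.4^(1/0.259) = 0.4^3.861
ln(A_new/A_old) = ln 0.4 / 0.259 = -0.9163 / 0.259 = -3.5378
A_new/A_old = e^-3.5378 ≈ 0.02908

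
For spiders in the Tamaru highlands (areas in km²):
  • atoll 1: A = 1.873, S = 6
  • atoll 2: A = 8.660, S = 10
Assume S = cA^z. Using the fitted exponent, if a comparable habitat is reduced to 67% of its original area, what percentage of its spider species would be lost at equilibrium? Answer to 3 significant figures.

z = ln(10/6) / ln(8.66/1.873) = 0.5108 / 1.5312 = 0.3336
S_new/S_old = (A_new/A_old)^z = 0.67^0.3336 = exp(0.3336 × -0.4005) = 0.8749
Fraction lost = 1 − 0.8749 = 0.1251

12.5%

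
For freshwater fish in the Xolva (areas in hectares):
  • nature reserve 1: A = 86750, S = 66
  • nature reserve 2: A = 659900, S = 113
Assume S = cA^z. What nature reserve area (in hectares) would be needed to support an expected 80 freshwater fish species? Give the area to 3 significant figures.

179000 hectares

z = ln(113/66) / ln(659900/86750) = 0.5377 / 2.0291 = 0.2650
c = 66 / 86750^0.2650 = 66 / 20.36 = 3.242
A = (80/3.242)^(1/0.2650) ⇒ ln A = ln(24.68)/0.2650 = 12.0967
A = e^12.0967 ≈ 179274 hectares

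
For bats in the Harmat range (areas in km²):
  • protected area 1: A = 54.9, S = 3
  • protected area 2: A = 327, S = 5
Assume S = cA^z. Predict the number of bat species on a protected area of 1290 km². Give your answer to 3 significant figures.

z = ln(5/3) / ln(327/54.9) = 0.5108 / 1.7844 = 0.2863
c = 3 / 54.9^0.2863 = 3 / 3.148 = 0.9531
S₃ = 0.9531 × 1290^0.2863 = 0.9531 × 7.771 ≈ 7.406

7.41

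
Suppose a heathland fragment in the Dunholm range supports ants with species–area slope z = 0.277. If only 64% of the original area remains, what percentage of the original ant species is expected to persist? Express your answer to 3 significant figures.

88.4%

S_new/S_old = (A_new/A_old)^z = 0.64^0.277
= exp(0.277 × ln 0.64) = exp(0.277 × -0.4463) = exp(-0.1236) ≈ 0.8837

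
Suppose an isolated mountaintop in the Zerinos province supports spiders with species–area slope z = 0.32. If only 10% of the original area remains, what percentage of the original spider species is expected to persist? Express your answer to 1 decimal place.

S_new/S_old = (A_new/A_old)^z = 0.1^0.32
= exp(0.32 × ln 0.1) = exp(0.32 × -2.3026) = exp(-0.7368) ≈ 0.4786

47.9%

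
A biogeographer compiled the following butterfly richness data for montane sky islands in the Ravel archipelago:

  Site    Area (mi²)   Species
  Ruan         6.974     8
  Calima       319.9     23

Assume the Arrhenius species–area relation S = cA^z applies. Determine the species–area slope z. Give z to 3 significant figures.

0.276

Taking logs: ln S = ln c + z ln A, so z = (ln S₂ − ln S₁)/(ln A₂ − ln A₁).
z = ln(23/8) / ln(319.9/6.974) = ln(2.875) / ln(45.87) = 1.0561 / 3.8258 = 0.2760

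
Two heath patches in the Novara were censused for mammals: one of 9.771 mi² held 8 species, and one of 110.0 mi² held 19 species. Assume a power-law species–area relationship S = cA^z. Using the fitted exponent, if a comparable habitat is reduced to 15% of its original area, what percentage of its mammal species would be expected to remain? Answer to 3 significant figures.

50.8%

z = ln(19/8) / ln(110/9.771) = 0.8650 / 2.4211 = 0.3573
S_new/S_old = (A_new/A_old)^z = 0.15^0.3573 = exp(0.3573 × -1.8971) = 0.5077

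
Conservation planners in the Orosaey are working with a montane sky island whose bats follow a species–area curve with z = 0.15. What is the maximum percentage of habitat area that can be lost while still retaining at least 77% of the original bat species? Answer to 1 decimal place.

Need (A_new/A_old)^0.15 = 0.77, so A_new/A_old = 0.77^(1/0.15) = 0.77^6.667
ln(A_new/A_old) = ln 0.77 / 0.15 = -0.2614 / 0.15 = -1.7424
A_new/A_old = e^-1.7424 ≈ 0.1751
Fraction that can be lost = 1 − 0.1751 = 0.8249

82.5%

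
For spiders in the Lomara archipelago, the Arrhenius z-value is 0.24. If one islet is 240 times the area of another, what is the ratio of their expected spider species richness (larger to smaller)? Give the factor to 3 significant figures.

S₂/S₁ = (A₂/A₁)^z = 240^0.24
ln(S₂/S₁) = 0.24 × ln 240 = 0.24 × 5.4806 = 1.3154
S₂/S₁ = e^1.3154 ≈ 3.726

3.73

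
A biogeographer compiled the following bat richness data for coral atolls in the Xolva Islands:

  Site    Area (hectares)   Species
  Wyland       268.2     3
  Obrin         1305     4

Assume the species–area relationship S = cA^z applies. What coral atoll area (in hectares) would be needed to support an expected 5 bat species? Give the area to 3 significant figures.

4450 hectares

z = ln(4/3) / ln(1305/268.2) = 0.2877 / 1.5822 = 0.1818
c = 3 / 268.2^0.1818 = 3 / 2.764 = 1.085
A = (5/1.085)^(1/0.1818) ⇒ ln A = ln(4.607)/0.1818 = 8.4012
A = e^8.4012 ≈ 4453 hectares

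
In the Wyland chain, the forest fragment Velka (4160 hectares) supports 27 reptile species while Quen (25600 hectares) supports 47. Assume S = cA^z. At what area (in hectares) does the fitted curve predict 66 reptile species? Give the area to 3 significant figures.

z = ln(47/27) / ln(25600/4160) = 0.5543 / 1.8171 = 0.3051
c = 27 / 4160^0.3051 = 27 / 12.71 = 2.125
A = (66/2.125)^(1/0.3051) ⇒ ln A = ln(31.06)/0.3051 = 11.2633
A = e^11.2633 ≈ 77908 hectares

77900 hectares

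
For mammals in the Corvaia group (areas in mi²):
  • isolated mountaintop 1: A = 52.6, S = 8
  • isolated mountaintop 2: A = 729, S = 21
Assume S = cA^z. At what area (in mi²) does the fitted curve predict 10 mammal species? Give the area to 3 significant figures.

z = ln(21/8) / ln(729/52.6) = 0.9651 / 2.6290 = 0.3671
c = 8 / 52.6^0.3671 = 8 / 4.283 = 1.868
A = (10/1.868)^(1/0.3671) ⇒ ln A = ln(5.354)/0.3671 = 4.5706
A = e^4.5706 ≈ 96.6 mi²

96.6 mi²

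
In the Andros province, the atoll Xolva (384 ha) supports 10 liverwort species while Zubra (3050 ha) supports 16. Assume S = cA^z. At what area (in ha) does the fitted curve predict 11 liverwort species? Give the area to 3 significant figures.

585 ha

z = ln(16/10) / ln(3050/384) = 0.4700 / 2.0723 = 0.2268
c = 10 / 384^0.2268 = 10 / 3.856 = 2.593
A = (11/2.593)^(1/0.2268) ⇒ ln A = ln(4.242)/0.2268 = 6.3709
A = e^6.3709 ≈ 584.6 ha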